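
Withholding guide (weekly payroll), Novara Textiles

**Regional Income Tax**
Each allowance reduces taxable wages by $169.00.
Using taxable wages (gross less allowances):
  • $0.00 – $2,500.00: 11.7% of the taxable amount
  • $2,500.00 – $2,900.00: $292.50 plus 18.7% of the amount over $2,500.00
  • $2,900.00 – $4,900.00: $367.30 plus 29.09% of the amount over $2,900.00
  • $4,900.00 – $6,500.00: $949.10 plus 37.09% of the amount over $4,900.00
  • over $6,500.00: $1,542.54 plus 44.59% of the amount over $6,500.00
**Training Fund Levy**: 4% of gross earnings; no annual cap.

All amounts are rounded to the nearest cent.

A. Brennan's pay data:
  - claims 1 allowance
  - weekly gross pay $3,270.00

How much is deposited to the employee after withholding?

Regional Income Tax: taxable = $3,270.00 − 1×$169.00 = $3,101.00
  $367.30 + 29.09% × ($3,101.00 − $2,900.00) = $367.30 + 29.09% × $201.00 = $425.77
Training Fund Levy: 4% × $3,270.00 = $130.80
Total withheld: $425.77 + $130.80 = $556.57
Net pay: $3,270.00 − $556.57 = $2,713.43

$2,713.43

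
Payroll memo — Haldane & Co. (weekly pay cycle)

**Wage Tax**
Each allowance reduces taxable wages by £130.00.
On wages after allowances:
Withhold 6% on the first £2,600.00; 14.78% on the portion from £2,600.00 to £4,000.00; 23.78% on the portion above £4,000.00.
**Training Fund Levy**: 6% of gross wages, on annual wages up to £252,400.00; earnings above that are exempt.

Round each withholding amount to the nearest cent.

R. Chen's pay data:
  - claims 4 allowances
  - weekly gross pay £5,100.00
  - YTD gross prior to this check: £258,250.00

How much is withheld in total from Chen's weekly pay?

£500.84

Wage Tax: taxable = £5,100.00 − 4×£130.00 = £4,580.00
  £362.92 + 23.78% × (£4,580.00 − £4,000.00) = £362.92 + 23.78% × £580.00 = £500.84
Training Fund Levy: YTD £258,250.00 ≥ cap £252,400.00 → £0.00
Total: £500.84 + £0.00 = £500.84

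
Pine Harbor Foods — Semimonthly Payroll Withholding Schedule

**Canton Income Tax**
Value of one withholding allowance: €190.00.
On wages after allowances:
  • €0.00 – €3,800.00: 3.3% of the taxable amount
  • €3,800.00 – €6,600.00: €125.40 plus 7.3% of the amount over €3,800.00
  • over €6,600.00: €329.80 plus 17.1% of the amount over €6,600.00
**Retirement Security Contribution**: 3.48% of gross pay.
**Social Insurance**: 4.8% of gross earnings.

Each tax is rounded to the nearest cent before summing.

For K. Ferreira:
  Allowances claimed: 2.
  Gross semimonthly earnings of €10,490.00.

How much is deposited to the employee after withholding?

Canton Income Tax: taxable = €10,490.00 − 2×€190.00 = €10,110.00
  €329.80 + 17.1% × (€10,110.00 − €6,600.00) = €329.80 + 17.1% × €3,510.00 = €930.01
Retirement Security Contribution: 3.48% × €10,490.00 = €365.05
Social Insurance: 4.8% × €10,490.00 = €503.52
Total withheld: €930.01 + €365.05 + €503.52 = €1,798.58
Net pay: €10,490.00 − €1,798.58 = €8,691.42

€8,691.42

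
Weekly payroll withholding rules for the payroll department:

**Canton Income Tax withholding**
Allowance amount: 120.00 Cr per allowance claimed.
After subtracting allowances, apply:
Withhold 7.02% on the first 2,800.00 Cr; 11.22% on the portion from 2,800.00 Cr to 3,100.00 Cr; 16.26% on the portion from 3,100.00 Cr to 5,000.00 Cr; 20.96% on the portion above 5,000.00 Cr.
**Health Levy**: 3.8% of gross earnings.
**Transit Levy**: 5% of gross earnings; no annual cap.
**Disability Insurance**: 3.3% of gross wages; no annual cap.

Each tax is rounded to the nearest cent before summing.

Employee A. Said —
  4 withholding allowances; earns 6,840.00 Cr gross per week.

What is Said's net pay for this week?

5,188.14 Cr

Canton Income Tax: taxable = 6,840.00 Cr − 4×120.00 Cr = 6,360.00 Cr
  539.16 Cr + 20.96% × (6,360.00 Cr − 5,000.00 Cr) = 539.16 Cr + 20.96% × 1,360.00 Cr = 824.22 Cr
Health Levy: 3.8% × 6,840.00 Cr = 259.92 Cr
Transit Levy: 5% × 6,840.00 Cr = 342.00 Cr
Disability Insurance: 3.3% × 6,840.00 Cr = 225.72 Cr
Total withheld: 824.22 Cr + 259.92 Cr + 342.00 Cr + 225.72 Cr = 1,651.86 Cr
Net pay: 6,840.00 Cr − 1,651.86 Cr = 5,188.14 Cr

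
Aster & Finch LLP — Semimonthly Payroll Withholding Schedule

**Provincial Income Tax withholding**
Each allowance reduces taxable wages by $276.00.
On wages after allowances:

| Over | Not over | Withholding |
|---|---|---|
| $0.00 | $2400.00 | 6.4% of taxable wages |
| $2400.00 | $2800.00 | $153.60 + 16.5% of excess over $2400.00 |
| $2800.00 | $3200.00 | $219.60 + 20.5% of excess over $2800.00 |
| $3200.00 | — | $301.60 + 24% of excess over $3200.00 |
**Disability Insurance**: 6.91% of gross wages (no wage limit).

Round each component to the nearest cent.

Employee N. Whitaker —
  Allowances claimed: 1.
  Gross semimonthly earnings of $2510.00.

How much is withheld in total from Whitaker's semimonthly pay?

$316.42

Provincial Income Tax: taxable = $2510.00 − 1×$276.00 = $2234.00
  6.4% × $2234.00 = $142.98
Disability Insurance: 6.91% × $2510.00 = $173.44
Total: $142.98 + $173.44 = $316.42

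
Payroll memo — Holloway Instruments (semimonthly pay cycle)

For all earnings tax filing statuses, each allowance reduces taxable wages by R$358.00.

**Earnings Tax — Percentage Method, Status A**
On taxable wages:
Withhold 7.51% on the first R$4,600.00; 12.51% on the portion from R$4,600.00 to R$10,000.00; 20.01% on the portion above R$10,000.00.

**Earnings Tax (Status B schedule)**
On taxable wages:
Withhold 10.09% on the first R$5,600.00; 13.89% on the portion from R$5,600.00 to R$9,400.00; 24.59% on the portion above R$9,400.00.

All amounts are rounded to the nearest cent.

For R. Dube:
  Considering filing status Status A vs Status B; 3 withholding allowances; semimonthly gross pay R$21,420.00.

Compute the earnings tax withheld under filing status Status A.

Earnings Tax (Status A): taxable = R$21,420.00 − 3×R$358.00 = R$20,346.00
  R$1,021.00 + 20.01% × (R$20,346.00 − R$10,000.00) = R$1,021.00 + 20.01% × R$10,346.00 = R$3,091.23

R$3,091.23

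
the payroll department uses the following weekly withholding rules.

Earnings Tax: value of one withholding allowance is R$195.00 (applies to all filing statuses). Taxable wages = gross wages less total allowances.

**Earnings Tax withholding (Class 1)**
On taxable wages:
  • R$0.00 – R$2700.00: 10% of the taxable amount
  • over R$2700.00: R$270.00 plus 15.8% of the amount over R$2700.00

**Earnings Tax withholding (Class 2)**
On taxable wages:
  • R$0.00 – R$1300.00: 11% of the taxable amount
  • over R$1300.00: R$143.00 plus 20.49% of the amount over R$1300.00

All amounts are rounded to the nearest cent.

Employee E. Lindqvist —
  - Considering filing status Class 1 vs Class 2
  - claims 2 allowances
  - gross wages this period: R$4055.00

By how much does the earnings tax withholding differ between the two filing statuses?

Earnings Tax (Class 1): taxable = R$4055.00 − 2×R$195.00 = R$3665.00
  R$270.00 + 15.8% × (R$3665.00 − R$2700.00) = R$270.00 + 15.8% × R$965.00 = R$422.47
Earnings Tax (Class 2): taxable = R$4055.00 − 2×R$195.00 = R$3665.00
  R$143.00 + 20.49% × (R$3665.00 − R$1300.00) = R$143.00 + 20.49% × R$2365.00 = R$627.59
Difference: |R$422.47 − R$627.59| = R$205.12 (higher under Class 2)

R$205.12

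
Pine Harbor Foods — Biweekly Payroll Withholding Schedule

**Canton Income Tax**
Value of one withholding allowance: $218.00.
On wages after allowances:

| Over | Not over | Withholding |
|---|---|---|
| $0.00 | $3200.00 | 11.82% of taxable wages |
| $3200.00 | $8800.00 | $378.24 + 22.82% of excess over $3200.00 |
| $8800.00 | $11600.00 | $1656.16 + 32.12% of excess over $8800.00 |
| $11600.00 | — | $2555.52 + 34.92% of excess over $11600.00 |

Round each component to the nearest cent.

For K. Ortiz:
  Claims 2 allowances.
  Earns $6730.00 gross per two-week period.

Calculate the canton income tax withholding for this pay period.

$1084.29

Canton Income Tax: taxable = $6730.00 − 2×$218.00 = $6294.00
  $378.24 + 22.82% × ($6294.00 − $3200.00) = $378.24 + 22.82% × $3094.00 = $1084.29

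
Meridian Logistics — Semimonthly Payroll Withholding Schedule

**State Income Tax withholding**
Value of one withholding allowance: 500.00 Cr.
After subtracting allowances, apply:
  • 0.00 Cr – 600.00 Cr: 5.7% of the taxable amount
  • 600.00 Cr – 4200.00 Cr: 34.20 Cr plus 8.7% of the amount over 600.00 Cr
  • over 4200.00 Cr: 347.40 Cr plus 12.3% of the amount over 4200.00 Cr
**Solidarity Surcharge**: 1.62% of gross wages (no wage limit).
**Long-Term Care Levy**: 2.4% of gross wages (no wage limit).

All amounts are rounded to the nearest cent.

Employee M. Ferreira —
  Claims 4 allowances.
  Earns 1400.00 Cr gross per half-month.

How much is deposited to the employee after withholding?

State Income Tax: taxable = 1400.00 Cr − 4×500.00 Cr = -600.00 Cr
  Taxable ≤ 0 → 0.00 Cr
Solidarity Surcharge: 1.62% × 1400.00 Cr = 22.68 Cr
Long-Term Care Levy: 2.4% × 1400.00 Cr = 33.60 Cr
Total withheld: 0.00 Cr + 22.68 Cr + 33.60 Cr = 56.28 Cr
Net pay: 1400.00 Cr − 56.28 Cr = 1343.72 Cr

1343.72 Cr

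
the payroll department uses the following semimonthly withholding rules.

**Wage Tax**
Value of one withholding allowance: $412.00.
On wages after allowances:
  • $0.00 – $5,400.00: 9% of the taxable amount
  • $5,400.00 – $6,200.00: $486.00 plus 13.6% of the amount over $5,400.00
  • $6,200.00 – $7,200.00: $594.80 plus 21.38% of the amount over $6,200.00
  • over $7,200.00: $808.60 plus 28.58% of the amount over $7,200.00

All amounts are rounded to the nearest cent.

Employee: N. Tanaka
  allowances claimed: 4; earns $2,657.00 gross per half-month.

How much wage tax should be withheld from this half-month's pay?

$90.81

Wage Tax: taxable = $2,657.00 − 4×$412.00 = $1,009.00
  9% × $1,009.00 = $90.81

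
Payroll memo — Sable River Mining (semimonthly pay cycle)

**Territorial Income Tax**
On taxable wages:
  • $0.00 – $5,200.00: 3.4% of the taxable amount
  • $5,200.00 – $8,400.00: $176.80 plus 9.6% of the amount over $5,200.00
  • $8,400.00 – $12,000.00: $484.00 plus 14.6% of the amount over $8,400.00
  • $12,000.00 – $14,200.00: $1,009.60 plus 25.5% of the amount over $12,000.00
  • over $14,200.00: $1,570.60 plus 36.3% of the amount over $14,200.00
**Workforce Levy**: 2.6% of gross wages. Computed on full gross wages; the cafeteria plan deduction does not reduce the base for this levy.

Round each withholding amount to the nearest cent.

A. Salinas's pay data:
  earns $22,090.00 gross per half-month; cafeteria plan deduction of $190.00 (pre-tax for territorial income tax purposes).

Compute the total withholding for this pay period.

$4,940.04

Territorial Income Tax: taxable = $22,090.00 − $190.00 = $21,900.00
  $1,570.60 + 36.3% × ($21,900.00 − $14,200.00) = $1,570.60 + 36.3% × $7,700.00 = $4,365.70
Workforce Levy: 2.6% × $22,090.00 = $574.34
Total: $4,365.70 + $574.34 = $4,940.04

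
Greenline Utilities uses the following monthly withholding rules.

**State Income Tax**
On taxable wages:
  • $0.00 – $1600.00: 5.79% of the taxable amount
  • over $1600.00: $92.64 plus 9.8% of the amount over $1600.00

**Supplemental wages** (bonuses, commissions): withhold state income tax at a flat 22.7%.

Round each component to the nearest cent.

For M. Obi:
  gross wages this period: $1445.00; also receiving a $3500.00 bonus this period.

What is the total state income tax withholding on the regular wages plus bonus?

$878.17

State Income Tax: taxable = $1445.00
  5.79% × $1445.00 = $83.67
Supplemental (22.7% flat on bonus): 22.7% × $3500.00 = $794.50
Total state income tax: $83.67 + $794.50 = $878.17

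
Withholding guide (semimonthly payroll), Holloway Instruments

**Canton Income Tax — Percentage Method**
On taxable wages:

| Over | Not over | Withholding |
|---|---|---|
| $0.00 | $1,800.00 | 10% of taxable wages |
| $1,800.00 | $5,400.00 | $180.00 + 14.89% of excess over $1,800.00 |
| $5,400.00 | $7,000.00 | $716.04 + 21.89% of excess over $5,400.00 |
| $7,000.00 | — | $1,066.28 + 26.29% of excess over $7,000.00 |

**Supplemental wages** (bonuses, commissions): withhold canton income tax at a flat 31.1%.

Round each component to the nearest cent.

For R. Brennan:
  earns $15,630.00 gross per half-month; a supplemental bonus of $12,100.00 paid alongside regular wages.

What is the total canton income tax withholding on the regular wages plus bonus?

Canton Income Tax: taxable = $15,630.00
  $1,066.28 + 26.29% × ($15,630.00 − $7,000.00) = $1,066.28 + 26.29% × $8,630.00 = $3,335.11
Supplemental (31.1% flat on bonus): 31.1% × $12,100.00 = $3,763.10
Total canton income tax: $3,335.11 + $3,763.10 = $7,098.21

$7,098.21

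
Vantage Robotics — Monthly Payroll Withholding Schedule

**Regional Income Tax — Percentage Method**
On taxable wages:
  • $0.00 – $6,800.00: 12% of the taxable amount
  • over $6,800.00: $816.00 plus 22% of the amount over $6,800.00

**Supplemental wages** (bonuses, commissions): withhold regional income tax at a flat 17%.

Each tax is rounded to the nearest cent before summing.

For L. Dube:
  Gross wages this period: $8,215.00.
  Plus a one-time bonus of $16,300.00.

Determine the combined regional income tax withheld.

$3,898.30

Regional Income Tax: taxable = $8,215.00
  $816.00 + 22% × ($8,215.00 − $6,800.00) = $816.00 + 22% × $1,415.00 = $1,127.30
Supplemental (17% flat on bonus): 17% × $16,300.00 = $2,771.00
Total regional income tax: $1,127.30 + $2,771.00 = $3,898.30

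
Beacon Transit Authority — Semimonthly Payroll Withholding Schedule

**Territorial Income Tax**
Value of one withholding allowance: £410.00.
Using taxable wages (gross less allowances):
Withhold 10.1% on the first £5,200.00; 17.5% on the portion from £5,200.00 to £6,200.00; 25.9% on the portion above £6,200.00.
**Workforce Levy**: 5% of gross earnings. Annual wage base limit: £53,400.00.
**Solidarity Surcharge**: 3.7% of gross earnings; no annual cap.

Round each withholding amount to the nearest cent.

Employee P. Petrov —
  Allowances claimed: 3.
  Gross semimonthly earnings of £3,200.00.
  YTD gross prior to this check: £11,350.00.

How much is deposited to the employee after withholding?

£2,722.63

Territorial Income Tax: taxable = £3,200.00 − 3×£410.00 = £1,970.00
  10.1% × £1,970.00 = £198.97
Workforce Levy: 5% × £3,200.00 = £160.00
Solidarity Surcharge: 3.7% × £3,200.00 = £118.40
Total withheld: £198.97 + £160.00 + £118.40 = £477.37
Net pay: £3,200.00 − £477.37 = £2,722.63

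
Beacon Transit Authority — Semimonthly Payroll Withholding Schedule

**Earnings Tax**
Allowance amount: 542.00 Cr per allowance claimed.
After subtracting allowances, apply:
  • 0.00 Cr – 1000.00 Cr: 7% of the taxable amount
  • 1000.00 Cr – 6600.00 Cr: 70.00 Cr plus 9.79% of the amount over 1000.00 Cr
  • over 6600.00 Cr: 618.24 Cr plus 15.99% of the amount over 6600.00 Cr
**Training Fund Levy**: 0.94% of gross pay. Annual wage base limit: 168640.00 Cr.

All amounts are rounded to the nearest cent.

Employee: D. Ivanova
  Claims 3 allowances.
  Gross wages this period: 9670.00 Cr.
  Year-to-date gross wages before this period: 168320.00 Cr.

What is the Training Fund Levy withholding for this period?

3.01 Cr

Training Fund Levy: cap 168640.00 Cr − YTD 168320.00 Cr = 320.00 Cr subject; 0.94% × 320.00 Cr = 3.01 Cr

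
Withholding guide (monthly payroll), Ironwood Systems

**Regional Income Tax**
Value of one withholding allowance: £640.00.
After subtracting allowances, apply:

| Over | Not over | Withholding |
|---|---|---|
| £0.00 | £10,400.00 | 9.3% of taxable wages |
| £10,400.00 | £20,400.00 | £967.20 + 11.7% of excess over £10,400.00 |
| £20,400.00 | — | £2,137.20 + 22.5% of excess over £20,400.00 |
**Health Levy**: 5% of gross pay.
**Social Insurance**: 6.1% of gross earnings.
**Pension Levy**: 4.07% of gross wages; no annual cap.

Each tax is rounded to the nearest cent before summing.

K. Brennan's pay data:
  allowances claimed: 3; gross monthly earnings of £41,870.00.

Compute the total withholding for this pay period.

£12,887.63

Regional Income Tax: taxable = £41,870.00 − 3×£640.00 = £39,950.00
  £2,137.20 + 22.5% × (£39,950.00 − £20,400.00) = £2,137.20 + 22.5% × £19,550.00 = £6,535.95
Health Levy: 5% × £41,870.00 = £2,093.50
Social Insurance: 6.1% × £41,870.00 = £2,554.07
Pension Levy: 4.07% × £41,870.00 = £1,704.11
Total: £6,535.95 + £2,093.50 + £2,554.07 + £1,704.11 = £12,887.63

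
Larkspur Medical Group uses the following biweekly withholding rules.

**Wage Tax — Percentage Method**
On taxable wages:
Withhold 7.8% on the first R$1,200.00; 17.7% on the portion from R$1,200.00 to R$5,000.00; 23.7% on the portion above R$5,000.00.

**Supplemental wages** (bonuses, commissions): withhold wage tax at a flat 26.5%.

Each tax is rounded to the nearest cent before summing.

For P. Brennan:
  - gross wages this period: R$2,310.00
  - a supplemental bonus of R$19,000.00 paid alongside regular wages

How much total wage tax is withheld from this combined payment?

Wage Tax: taxable = R$2,310.00
  R$93.60 + 17.7% × (R$2,310.00 − R$1,200.00) = R$93.60 + 17.7% × R$1,110.00 = R$290.07
Supplemental (26.5% flat on bonus): 26.5% × R$19,000.00 = R$5,035.00
Total wage tax: R$290.07 + R$5,035.00 = R$5,325.07

R$5,325.07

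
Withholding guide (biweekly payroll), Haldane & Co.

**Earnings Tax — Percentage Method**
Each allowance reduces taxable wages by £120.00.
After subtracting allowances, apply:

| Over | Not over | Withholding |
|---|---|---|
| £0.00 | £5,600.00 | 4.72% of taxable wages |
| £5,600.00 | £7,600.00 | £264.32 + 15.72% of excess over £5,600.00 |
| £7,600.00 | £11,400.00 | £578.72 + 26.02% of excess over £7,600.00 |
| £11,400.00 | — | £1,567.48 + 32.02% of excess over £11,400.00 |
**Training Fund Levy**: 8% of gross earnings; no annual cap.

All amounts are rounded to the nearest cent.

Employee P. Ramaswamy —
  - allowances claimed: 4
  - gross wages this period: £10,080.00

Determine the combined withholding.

£1,905.52

Earnings Tax: taxable = £10,080.00 − 4×£120.00 = £9,600.00
  £578.72 + 26.02% × (£9,600.00 − £7,600.00) = £578.72 + 26.02% × £2,000.00 = £1,099.12
Training Fund Levy: 8% × £10,080.00 = £806.40
Total: £1,099.12 + £806.40 = £1,905.52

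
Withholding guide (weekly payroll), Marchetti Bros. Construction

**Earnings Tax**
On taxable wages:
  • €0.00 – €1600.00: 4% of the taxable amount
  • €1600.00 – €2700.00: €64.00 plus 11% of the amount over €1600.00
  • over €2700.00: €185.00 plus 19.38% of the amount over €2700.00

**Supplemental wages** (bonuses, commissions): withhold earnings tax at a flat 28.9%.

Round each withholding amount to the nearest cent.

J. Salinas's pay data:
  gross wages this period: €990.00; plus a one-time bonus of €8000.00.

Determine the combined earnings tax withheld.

€2351.60

Earnings Tax: taxable = €990.00
  4% × €990.00 = €39.60
Supplemental (28.9% flat on bonus): 28.9% × €8000.00 = €2312.00
Total earnings tax: €39.60 + €2312.00 = €2351.60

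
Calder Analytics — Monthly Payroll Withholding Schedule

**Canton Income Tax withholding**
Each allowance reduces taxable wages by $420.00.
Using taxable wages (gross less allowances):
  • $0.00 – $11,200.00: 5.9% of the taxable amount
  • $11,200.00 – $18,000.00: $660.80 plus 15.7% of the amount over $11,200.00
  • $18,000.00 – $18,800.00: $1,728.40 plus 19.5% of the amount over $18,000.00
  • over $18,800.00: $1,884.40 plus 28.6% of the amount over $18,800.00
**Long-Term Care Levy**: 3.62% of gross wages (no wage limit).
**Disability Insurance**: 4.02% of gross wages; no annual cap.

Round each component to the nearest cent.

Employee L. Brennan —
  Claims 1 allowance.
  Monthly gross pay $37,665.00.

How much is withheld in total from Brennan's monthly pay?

Canton Income Tax: taxable = $37,665.00 − 1×$420.00 = $37,245.00
  $1,884.40 + 28.6% × ($37,245.00 − $18,800.00) = $1,884.40 + 28.6% × $18,445.00 = $7,159.67
Long-Term Care Levy: 3.62% × $37,665.00 = $1,363.47
Disability Insurance: 4.02% × $37,665.00 = $1,514.13
Total: $7,159.67 + $1,363.47 + $1,514.13 = $10,037.27

$10,037.27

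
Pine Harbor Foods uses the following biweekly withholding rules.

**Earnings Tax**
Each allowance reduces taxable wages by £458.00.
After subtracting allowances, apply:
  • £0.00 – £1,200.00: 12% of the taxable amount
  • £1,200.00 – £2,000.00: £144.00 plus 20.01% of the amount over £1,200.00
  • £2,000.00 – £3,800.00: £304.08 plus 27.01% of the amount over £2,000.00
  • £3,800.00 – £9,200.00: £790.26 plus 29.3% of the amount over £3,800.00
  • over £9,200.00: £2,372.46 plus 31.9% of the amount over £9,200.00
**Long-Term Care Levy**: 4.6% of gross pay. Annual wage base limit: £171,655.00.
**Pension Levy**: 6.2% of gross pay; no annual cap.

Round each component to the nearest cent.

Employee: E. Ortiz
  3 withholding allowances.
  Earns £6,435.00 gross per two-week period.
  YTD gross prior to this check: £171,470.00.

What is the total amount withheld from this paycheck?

Earnings Tax: taxable = £6,435.00 − 3×£458.00 = £5,061.00
  £790.26 + 29.3% × (£5,061.00 − £3,800.00) = £790.26 + 29.3% × £1,261.00 = £1,159.73
Long-Term Care Levy: cap £171,655.00 − YTD £171,470.00 = £185.00 subject; 4.6% × £185.00 = £8.51
Pension Levy: 6.2% × £6,435.00 = £398.97
Total: £1,159.73 + £8.51 + £398.97 = £1,567.21

£1,567.21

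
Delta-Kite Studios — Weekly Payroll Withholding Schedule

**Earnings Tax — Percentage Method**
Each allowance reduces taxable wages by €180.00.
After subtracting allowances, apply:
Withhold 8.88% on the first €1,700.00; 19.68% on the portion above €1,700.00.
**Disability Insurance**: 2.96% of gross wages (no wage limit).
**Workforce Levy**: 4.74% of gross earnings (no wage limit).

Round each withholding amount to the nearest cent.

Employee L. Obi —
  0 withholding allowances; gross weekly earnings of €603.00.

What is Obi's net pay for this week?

Earnings Tax: taxable = €603.00
  8.88% × €603.00 = €53.55
Disability Insurance: 2.96% × €603.00 = €17.85
Workforce Levy: 4.74% × €603.00 = €28.58
Total withheld: €53.55 + €17.85 + €28.58 = €99.98
Net pay: €603.00 − €99.98 = €503.02

€503.02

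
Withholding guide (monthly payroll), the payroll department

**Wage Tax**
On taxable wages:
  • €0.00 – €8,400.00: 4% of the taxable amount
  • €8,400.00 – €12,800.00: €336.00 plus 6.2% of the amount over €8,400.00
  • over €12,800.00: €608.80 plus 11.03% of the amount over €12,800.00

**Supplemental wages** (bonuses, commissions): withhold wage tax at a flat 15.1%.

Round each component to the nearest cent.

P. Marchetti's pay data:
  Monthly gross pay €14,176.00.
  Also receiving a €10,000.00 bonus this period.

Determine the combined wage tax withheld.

Wage Tax: taxable = €14,176.00
  €608.80 + 11.03% × (€14,176.00 − €12,800.00) = €608.80 + 11.03% × €1,376.00 = €760.57
Supplemental (15.1% flat on bonus): 15.1% × €10,000.00 = €1,510.00
Total wage tax: €760.57 + €1,510.00 = €2,270.57

€2,270.57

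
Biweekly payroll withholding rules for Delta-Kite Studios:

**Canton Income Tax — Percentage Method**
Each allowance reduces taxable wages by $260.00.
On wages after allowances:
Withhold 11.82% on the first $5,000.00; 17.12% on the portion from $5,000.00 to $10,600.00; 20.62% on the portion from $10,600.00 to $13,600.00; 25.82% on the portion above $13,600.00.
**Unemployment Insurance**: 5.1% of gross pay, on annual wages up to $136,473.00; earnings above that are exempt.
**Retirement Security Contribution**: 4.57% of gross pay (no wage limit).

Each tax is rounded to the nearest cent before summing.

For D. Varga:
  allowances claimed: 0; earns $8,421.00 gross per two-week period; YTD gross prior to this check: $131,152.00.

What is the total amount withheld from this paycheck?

$1,832.89

Canton Income Tax: taxable = $8,421.00
  $591.00 + 17.12% × ($8,421.00 − $5,000.00) = $591.00 + 17.12% × $3,421.00 = $1,176.68
Unemployment Insurance: cap $136,473.00 − YTD $131,152.00 = $5,321.00 subject; 5.1% × $5,321.00 = $271.37
Retirement Security Contribution: 4.57% × $8,421.00 = $384.84
Total: $1,176.68 + $271.37 + $384.84 = $1,832.89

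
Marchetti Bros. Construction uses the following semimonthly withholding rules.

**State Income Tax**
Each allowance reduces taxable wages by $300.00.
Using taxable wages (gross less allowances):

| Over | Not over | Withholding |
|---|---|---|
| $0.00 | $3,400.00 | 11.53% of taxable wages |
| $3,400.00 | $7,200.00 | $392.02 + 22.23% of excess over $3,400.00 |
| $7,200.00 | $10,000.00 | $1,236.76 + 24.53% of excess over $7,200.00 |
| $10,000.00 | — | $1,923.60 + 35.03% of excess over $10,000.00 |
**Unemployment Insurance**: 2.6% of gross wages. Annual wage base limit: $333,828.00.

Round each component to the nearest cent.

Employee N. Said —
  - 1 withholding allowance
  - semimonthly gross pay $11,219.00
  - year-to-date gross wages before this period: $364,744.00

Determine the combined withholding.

$2,245.53

State Income Tax: taxable = $11,219.00 − 1×$300.00 = $10,919.00
  $1,923.60 + 35.03% × ($10,919.00 − $10,000.00) = $1,923.60 + 35.03% × $919.00 = $2,245.53
Unemployment Insurance: YTD $364,744.00 ≥ cap $333,828.00 → $0.00
Total: $2,245.53 + $0.00 = $2,245.53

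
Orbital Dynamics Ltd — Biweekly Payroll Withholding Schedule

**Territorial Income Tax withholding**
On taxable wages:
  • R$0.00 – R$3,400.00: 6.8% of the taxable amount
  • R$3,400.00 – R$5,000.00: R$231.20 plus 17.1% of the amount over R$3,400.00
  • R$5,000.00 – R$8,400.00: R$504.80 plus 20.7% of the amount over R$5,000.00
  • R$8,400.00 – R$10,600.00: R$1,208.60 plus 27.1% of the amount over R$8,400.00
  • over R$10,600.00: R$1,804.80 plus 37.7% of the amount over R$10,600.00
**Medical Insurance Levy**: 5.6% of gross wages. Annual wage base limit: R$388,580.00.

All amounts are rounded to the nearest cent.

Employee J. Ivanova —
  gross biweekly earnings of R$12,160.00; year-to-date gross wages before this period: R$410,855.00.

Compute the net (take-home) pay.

R$9,767.08

Territorial Income Tax: taxable = R$12,160.00
  R$1,804.80 + 37.7% × (R$12,160.00 − R$10,600.00) = R$1,804.80 + 37.7% × R$1,560.00 = R$2,392.92
Medical Insurance Levy: YTD R$410,855.00 ≥ cap R$388,580.00 → R$0.00
Total withheld: R$2,392.92 + R$0.00 = R$2,392.92
Net pay: R$12,160.00 − R$2,392.92 = R$9,767.08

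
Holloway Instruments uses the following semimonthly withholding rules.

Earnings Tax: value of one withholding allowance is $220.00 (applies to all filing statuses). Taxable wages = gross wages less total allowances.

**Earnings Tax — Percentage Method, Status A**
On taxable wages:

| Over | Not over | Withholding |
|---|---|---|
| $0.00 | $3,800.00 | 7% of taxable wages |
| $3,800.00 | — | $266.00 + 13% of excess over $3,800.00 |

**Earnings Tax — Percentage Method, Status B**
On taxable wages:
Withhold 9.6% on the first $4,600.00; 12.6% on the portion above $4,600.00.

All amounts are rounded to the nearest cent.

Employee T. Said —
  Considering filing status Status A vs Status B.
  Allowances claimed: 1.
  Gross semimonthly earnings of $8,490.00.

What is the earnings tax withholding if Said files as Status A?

Earnings Tax (Status A): taxable = $8,490.00 − 1×$220.00 = $8,270.00
  $266.00 + 13% × ($8,270.00 − $3,800.00) = $266.00 + 13% × $4,470.00 = $847.10

$847.10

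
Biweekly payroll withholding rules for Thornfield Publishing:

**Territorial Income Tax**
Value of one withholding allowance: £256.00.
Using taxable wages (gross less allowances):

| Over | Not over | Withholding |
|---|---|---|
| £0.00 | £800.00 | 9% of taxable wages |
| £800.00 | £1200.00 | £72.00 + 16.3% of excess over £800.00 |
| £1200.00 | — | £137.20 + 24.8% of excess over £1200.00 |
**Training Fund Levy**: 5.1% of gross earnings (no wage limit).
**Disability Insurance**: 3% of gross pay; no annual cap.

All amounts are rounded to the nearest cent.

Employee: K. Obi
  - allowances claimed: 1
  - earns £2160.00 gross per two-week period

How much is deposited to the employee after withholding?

Territorial Income Tax: taxable = £2160.00 − 1×£256.00 = £1904.00
  £137.20 + 24.8% × (£1904.00 − £1200.00) = £137.20 + 24.8% × £704.00 = £311.79
Training Fund Levy: 5.1% × £2160.00 = £110.16
Disability Insurance: 3% × £2160.00 = £64.80
Total withheld: £311.79 + £110.16 + £64.80 = £486.75
Net pay: £2160.00 − £486.75 = £1673.25

£1673.25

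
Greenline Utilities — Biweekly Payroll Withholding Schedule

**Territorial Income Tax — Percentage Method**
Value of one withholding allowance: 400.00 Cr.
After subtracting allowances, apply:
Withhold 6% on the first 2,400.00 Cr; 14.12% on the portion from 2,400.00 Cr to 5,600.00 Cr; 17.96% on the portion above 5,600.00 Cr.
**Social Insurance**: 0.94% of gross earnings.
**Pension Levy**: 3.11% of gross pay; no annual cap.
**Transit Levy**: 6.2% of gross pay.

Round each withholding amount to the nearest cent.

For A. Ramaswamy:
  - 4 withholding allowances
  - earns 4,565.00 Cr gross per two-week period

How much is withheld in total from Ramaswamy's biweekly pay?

Territorial Income Tax: taxable = 4,565.00 Cr − 4×400.00 Cr = 2,965.00 Cr
  144.00 Cr + 14.12% × (2,965.00 Cr − 2,400.00 Cr) = 144.00 Cr + 14.12% × 565.00 Cr = 223.78 Cr
Social Insurance: 0.94% × 4,565.00 Cr = 42.91 Cr
Pension Levy: 3.11% × 4,565.00 Cr = 141.97 Cr
Transit Levy: 6.2% × 4,565.00 Cr = 283.03 Cr
Total: 223.78 Cr + 42.91 Cr + 141.97 Cr + 283.03 Cr = 691.69 Cr

691.69 Cr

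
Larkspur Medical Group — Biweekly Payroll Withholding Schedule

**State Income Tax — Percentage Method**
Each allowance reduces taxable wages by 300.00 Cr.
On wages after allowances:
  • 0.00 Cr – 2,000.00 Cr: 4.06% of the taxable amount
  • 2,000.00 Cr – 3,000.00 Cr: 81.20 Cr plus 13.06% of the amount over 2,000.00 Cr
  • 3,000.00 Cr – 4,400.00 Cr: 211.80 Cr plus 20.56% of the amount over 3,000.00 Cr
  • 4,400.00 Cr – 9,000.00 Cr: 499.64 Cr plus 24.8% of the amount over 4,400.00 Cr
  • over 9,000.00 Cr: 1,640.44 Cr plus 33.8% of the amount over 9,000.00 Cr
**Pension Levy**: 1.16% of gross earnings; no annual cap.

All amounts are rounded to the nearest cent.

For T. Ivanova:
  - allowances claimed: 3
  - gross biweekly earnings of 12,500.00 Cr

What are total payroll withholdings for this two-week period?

2,664.24 Cr

State Income Tax: taxable = 12,500.00 Cr − 3×300.00 Cr = 11,600.00 Cr
  1,640.44 Cr + 33.8% × (11,600.00 Cr − 9,000.00 Cr) = 1,640.44 Cr + 33.8% × 2,600.00 Cr = 2,519.24 Cr
Pension Levy: 1.16% × 12,500.00 Cr = 145.00 Cr
Total: 2,519.24 Cr + 145.00 Cr = 2,664.24 Cr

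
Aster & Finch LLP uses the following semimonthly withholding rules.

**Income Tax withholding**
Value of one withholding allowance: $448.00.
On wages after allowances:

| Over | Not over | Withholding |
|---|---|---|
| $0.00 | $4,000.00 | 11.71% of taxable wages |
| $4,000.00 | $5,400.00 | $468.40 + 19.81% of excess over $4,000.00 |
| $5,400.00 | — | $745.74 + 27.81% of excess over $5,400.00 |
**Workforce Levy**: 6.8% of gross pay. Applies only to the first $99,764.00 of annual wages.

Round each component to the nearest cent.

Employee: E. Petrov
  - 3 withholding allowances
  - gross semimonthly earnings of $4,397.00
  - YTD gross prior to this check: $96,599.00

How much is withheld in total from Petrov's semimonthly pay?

Income Tax: taxable = $4,397.00 − 3×$448.00 = $3,053.00
  11.71% × $3,053.00 = $357.51
Workforce Levy: cap $99,764.00 − YTD $96,599.00 = $3,165.00 subject; 6.8% × $3,165.00 = $215.22
Total: $357.51 + $215.22 = $572.73

$572.73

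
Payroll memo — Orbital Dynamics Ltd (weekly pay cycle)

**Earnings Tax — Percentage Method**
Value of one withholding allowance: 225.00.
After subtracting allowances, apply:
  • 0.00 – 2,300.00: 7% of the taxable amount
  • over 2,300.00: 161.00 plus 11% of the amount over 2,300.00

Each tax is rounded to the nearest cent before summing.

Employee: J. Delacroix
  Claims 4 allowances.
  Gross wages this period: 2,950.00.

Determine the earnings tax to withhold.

143.50

Earnings Tax: taxable = 2,950.00 − 4×225.00 = 2,050.00
  7% × 2,050.00 = 143.50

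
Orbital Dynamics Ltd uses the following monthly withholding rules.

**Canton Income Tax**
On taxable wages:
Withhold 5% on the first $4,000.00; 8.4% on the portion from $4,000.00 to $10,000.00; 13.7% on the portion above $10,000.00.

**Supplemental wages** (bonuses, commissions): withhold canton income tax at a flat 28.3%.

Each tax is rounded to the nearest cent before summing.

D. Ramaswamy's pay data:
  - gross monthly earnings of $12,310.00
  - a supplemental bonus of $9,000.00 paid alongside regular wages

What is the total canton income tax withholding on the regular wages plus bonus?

$3,567.47

Canton Income Tax: taxable = $12,310.00
  $704.00 + 13.7% × ($12,310.00 − $10,000.00) = $704.00 + 13.7% × $2,310.00 = $1,020.47
Supplemental (28.3% flat on bonus): 28.3% × $9,000.00 = $2,547.00
Total canton income tax: $1,020.47 + $2,547.00 = $3,567.47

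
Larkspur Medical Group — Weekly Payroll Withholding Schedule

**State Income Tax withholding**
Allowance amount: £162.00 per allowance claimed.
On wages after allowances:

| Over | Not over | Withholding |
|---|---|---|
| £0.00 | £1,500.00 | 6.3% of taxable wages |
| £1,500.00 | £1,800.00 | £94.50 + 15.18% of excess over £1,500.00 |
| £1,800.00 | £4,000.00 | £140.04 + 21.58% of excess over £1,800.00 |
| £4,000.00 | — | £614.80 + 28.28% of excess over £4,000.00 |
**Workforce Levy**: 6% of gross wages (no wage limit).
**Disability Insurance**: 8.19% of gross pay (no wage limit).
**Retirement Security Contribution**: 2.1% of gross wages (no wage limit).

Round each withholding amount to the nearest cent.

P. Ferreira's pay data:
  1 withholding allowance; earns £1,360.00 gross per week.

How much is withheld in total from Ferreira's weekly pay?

£297.01

State Income Tax: taxable = £1,360.00 − 1×£162.00 = £1,198.00
  6.3% × £1,198.00 = £75.47
Workforce Levy: 6% × £1,360.00 = £81.60
Disability Insurance: 8.19% × £1,360.00 = £111.38
Retirement Security Contribution: 2.1% × £1,360.00 = £28.56
Total: £75.47 + £81.60 + £111.38 + £28.56 = £297.01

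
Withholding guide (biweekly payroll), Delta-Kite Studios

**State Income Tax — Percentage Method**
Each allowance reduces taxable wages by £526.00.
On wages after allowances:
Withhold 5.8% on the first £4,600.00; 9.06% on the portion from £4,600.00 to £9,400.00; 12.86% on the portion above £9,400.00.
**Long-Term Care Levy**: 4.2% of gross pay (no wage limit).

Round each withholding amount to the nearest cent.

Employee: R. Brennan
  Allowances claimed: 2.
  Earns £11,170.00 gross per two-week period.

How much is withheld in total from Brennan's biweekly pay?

State Income Tax: taxable = £11,170.00 − 2×£526.00 = £10,118.00
  £701.68 + 12.86% × (£10,118.00 − £9,400.00) = £701.68 + 12.86% × £718.00 = £794.01
Long-Term Care Levy: 4.2% × £11,170.00 = £469.14
Total: £794.01 + £469.14 = £1,263.15

£1,263.15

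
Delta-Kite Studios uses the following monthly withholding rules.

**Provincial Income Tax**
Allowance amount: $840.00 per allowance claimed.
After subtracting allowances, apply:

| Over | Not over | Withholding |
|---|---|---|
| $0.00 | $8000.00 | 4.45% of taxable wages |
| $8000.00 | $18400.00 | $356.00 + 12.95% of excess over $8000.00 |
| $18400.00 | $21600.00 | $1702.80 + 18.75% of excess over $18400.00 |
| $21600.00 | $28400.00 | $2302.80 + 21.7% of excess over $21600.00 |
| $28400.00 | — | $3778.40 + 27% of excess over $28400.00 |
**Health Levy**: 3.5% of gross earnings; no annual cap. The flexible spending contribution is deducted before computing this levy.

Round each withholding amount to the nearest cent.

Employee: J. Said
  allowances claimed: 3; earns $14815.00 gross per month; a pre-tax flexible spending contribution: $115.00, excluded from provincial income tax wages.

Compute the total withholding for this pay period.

Provincial Income Tax: taxable = $14815.00 − $115.00 − 3×$840.00 = $12180.00
  $356.00 + 12.95% × ($12180.00 − $8000.00) = $356.00 + 12.95% × $4180.00 = $897.31
Health Levy: 3.5% × $14700.00 = $514.50
Total: $897.31 + $514.50 = $1411.81

$1411.81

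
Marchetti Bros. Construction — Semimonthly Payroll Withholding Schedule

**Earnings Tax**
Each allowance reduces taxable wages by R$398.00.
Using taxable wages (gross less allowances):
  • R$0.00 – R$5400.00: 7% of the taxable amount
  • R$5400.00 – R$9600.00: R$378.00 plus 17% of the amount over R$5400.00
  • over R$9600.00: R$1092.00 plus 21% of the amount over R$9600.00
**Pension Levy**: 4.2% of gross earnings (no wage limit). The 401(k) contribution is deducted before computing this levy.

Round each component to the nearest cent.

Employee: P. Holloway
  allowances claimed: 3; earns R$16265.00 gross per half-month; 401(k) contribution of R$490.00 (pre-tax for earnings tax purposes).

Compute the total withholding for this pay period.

Earnings Tax: taxable = R$16265.00 − R$490.00 − 3×R$398.00 = R$14581.00
  R$1092.00 + 21% × (R$14581.00 − R$9600.00) = R$1092.00 + 21% × R$4981.00 = R$2138.01
Pension Levy: 4.2% × R$15775.00 = R$662.55
Total: R$2138.01 + R$662.55 = R$2800.56

R$2800.56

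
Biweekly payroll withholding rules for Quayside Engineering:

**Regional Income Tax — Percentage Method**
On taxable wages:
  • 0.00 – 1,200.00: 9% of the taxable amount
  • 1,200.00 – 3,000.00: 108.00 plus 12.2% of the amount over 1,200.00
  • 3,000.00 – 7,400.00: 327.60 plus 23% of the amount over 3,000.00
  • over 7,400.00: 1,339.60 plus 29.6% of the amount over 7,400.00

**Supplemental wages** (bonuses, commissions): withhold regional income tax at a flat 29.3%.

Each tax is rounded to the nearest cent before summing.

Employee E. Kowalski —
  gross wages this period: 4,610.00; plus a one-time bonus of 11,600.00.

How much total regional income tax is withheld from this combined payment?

Regional Income Tax: taxable = 4,610.00
  327.60 + 23% × (4,610.00 − 3,000.00) = 327.60 + 23% × 1,610.00 = 697.90
Supplemental (29.3% flat on bonus): 29.3% × 11,600.00 = 3,398.80
Total regional income tax: 697.90 + 3,398.80 = 4,096.70

4,096.70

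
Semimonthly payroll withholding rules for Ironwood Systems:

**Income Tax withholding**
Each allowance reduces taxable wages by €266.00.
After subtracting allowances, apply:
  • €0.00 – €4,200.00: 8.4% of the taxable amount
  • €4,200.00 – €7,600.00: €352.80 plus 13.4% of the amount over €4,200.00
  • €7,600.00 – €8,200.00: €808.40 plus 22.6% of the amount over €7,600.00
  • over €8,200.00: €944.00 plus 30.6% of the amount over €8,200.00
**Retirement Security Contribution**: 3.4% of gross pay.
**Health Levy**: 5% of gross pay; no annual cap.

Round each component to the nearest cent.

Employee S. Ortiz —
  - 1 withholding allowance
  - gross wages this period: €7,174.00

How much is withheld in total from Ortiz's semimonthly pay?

€1,318.29

Income Tax: taxable = €7,174.00 − 1×€266.00 = €6,908.00
  €352.80 + 13.4% × (€6,908.00 − €4,200.00) = €352.80 + 13.4% × €2,708.00 = €715.67
Retirement Security Contribution: 3.4% × €7,174.00 = €243.92
Health Levy: 5% × €7,174.00 = €358.70
Total: €715.67 + €243.92 + €358.70 = €1,318.29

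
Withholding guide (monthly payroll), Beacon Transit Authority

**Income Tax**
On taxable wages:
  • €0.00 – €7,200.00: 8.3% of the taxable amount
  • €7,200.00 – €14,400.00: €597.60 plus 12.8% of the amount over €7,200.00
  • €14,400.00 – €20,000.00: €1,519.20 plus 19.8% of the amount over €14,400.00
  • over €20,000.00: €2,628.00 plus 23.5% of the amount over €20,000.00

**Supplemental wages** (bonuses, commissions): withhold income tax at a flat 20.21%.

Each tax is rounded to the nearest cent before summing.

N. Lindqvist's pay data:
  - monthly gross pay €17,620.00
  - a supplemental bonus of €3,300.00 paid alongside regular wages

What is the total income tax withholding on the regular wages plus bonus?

Income Tax: taxable = €17,620.00
  €1,519.20 + 19.8% × (€17,620.00 − €14,400.00) = €1,519.20 + 19.8% × €3,220.00 = €2,156.76
Supplemental (20.21% flat on bonus): 20.21% × €3,300.00 = €666.93
Total income tax: €2,156.76 + €666.93 = €2,823.69

€2,823.69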